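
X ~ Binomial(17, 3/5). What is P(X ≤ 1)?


P(X ≤ 1) = Σ P(X=i) for i=0..1
P(X=0) = 131072/762939453125
P(X=1) = 3342336/762939453125
Sum = 3473408/762939453125

P(X ≤ 1) = 3473408/762939453125 ≈ 0.00%


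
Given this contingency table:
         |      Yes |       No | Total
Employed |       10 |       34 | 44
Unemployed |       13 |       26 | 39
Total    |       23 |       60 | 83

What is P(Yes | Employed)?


P(Yes | Employed) = 10/(10+34) = 10/44 = 5/22

P(Yes|Employed) = 5/22 ≈ 22.73%


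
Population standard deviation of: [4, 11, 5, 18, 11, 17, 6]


Mean = 72/7
  (4-72/7)²=1936/49
  (11-72/7)²=25/49
  (5-72/7)²=1369/49
  (18-72/7)²=2916/49
  (11-72/7)²=25/49
  (17-72/7)²=2209/49
  (6-72/7)²=900/49
Σ(x-μ)² = 1340/7
σ² = (1340/7)/7 = 1340/49

σ = √(1340/49) ≈ 5.2294


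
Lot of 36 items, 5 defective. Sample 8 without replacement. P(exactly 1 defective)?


Hypergeometric: C(5,1)×C(31,7)/C(36,8)
= 5×2629575/30260340 = 325/748

P(X=1) = 325/748 ≈ 43.45%


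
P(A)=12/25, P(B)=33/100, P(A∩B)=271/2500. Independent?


P(A)×P(B) = 99/625
P(A∩B) = 271/2500
Not equal → NOT independent

No, not independent


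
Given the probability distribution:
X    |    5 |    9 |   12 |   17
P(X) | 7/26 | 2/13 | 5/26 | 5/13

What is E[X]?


E[X] = Σ x·P(X=x)
= (5)×(7/26) + (9)×(2/13) + (12)×(5/26) + (17)×(5/13)
= 301/26

E[X] = 301/26


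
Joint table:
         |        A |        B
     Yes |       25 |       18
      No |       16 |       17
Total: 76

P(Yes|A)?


P(Yes|A) = 25/(25+16) = 25/41

P = 25/41 ≈ 60.98%


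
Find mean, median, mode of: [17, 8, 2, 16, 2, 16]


Sorted: [2, 2, 8, 16, 16, 17]
Mean = 61/6
Median = 12
Freq: {17: 1, 8: 1, 2: 2, 16: 2}
Mode: [2, 16]

Mean=61/6, Median=12, Mode=[2, 16]


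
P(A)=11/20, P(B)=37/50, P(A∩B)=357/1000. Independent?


P(A)×P(B) = 407/1000
P(A∩B) = 357/1000
Not equal → NOT independent

No, not independent


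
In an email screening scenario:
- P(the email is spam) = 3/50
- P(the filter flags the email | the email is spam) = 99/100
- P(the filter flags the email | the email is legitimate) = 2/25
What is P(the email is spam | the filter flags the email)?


Using Bayes' theorem:
P(A|B) = P(B|A)·P(A) / P(B)

P(the filter flags the email) = 99/100 × 3/50 + 2/25 × 47/50
= 297/5000 + 47/625 = 673/5000

P(the email is spam|the filter flags the email) = (297/5000) / (673/5000) = 297/673

P(the email is spam|the filter flags the email) = 297/673 ≈ 44.13%


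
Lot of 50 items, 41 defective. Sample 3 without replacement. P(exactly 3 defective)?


Hypergeometric: C(41,3)×C(9,0)/C(50,3)
= 10660×1/19600 = 533/980

P(X=3) = 533/980 ≈ 54.39%


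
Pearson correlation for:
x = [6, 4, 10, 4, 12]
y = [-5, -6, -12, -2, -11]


n=5, Σx=36, Σy=-36, Σxy=-314, Σx²=312, Σy²=330
r = (5×(-314) - 36×(-36))/√((5×312 - 36²)(5×330 - (-36)²))
= -274/√(264×354) = -274/√93456 ≈ -274/305.7057 ≈ -0.8963

r ≈ -0.8963


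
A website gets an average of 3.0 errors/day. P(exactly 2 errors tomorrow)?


Poisson(λ=3.0): P(X=2) = e^(-λ)×λ^k/k!
= e^(-3.0) × 3.0^2 / 2!
≈ 0.04978706837 × 9 / 2 ≈ 0.224042

P(X=2) ≈ 0.224042 ≈ 22.40%


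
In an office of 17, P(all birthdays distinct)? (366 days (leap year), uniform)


P(all different) = Π(366-i)/366 for i=0..16
= (366/366)×(365/366)×...×(350/366)
= 0.685712

P ≈ 0.6857 ≈ 68.57%


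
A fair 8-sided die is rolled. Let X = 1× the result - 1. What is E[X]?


E[die] = (1+8)/2 = 9/2
E[X] = 1×9/2 - 1 = 7/2

E[X] = 7/2


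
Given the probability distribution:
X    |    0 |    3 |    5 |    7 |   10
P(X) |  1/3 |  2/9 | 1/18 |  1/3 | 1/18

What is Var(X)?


E[X] = 23/6
E[X²] = 455/18
Var(X) = E[X²] - (E[X])² = 455/18 - 529/36 = 127/12

Var(X) = 127/12 ≈ 10.5833


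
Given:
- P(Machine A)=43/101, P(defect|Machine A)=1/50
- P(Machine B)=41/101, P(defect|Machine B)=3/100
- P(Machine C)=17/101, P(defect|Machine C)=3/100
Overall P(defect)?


P(B) = Σ P(B|Aᵢ)×P(Aᵢ)
  1/50×43/101 = 43/5050
  3/100×41/101 = 123/10100
  3/100×17/101 = 51/10100
Sum = 13/505

P(defect) = 13/505 ≈ 2.57%


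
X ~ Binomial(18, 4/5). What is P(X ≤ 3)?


P(X ≤ 3) = Σ P(X=i) for i=0..3
P(X=0) = 1/3814697265625
P(X=1) = 72/3814697265625
P(X=2) = 2448/3814697265625
P(X=3) = 52224/3814697265625
Sum = 10949/762939453125

P(X ≤ 3) = 10949/762939453125 ≈ 0.00%


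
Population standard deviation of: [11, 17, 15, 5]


Mean = 48/4 = 12
  (11-12)²=1
  (17-12)²=25
  (15-12)²=9
  (5-12)²=49
Σ(x-μ)² = 84
σ² = 84/4 = 21

σ = √(21) ≈ 4.5826


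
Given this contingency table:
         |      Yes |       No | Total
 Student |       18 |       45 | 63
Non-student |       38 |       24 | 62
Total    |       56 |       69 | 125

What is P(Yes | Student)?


P(Yes | Student) = 18/(18+45) = 18/63 = 2/7

P(Yes|Student) = 2/7 ≈ 28.57%


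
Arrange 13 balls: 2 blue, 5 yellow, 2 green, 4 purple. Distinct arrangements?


13!/(2!×5!×2!×4!) = 540540

540540


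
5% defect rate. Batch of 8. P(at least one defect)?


P(all good) = (19/20)^8 = 16983563041/25600000000
P(≥1 defect) = 8616436959/25600000000

P = 8616436959/25600000000 ≈ 33.66%


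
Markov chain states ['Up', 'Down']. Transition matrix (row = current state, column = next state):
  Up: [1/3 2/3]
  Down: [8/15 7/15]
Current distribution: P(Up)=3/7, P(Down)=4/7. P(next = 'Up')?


P(next=Up) = Σᵢ P(now=i)×P(i→Up)
= 3/7×1/3 + 4/7×8/15
= 1/7 + 32/105 = 47/105

P = 47/105 ≈ 0.4476


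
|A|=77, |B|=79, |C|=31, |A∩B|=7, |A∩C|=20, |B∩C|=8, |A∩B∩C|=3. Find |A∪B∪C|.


|A∪B∪C| = 77+79+31-7-20-8+3 = 155

|A∪B∪C| = 155


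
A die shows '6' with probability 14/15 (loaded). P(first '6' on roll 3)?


Geometric: P(X=3) = (1-p)^(k-1)×p = (1/15)^2×14/15 = 14/3375

P(X=3) = 14/3375 ≈ 0.41%


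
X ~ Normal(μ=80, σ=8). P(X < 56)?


z = (56-80)/8 = -3.0
P(Z < -3.0) = 0.0013

P(X < 56) ≈ 0.0013


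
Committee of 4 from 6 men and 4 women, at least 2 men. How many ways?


Count by #men:
  2M,2W: C(6,2)×C(4,2)=90
  3M,1W: C(6,3)×C(4,1)=80
  4M,0W: C(6,4)×C(4,0)=15
Total = 185

185


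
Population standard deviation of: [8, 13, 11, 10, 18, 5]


Mean = 65/6
  (8-65/6)²=289/36
  (13-65/6)²=169/36
  (11-65/6)²=1/36
  (10-65/6)²=25/36
  (18-65/6)²=1849/36
  (5-65/6)²=1225/36
Σ(x-μ)² = 593/6
σ² = (593/6)/6 = 593/36

σ = √(593/36) ≈ 4.0586


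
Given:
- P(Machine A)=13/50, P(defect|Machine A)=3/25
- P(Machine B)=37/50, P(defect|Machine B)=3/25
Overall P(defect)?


P(B) = Σ P(B|Aᵢ)×P(Aᵢ)
  3/25×13/50 = 39/1250
  3/25×37/50 = 111/1250
Sum = 3/25

P(defect) = 3/25 ≈ 12.00%


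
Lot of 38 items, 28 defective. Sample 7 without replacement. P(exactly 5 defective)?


Hypergeometric: C(28,5)×C(10,2)/C(38,7)
= 98280×45/12620256 = 184275/525844

P(X=5) = 184275/525844 ≈ 35.04%


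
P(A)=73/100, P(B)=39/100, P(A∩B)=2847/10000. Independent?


P(A)×P(B) = 2847/10000
P(A∩B) = 2847/10000
Equal ✓ → Independent

Yes, independent


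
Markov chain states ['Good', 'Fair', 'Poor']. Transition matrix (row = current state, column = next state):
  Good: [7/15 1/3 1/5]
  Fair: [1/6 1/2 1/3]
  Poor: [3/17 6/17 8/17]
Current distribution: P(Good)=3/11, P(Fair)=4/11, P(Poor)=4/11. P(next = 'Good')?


P(next=Good) = Σᵢ P(now=i)×P(i→Good)
= 3/11×7/15 + 4/11×1/6 + 4/11×3/17
= 7/55 + 2/33 + 12/187 = 707/2805

P = 707/2805 ≈ 0.2520


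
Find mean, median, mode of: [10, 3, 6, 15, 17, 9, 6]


Sorted: [3, 6, 6, 9, 10, 15, 17]
Mean = 66/7
Median = 9
Freq: {10: 1, 3: 1, 6: 2, 15: 1, 17: 1, 9: 1}
Mode: [6]

Mean=66/7, Median=9, Mode=6


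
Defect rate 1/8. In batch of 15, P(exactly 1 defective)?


Binomial: P(X=1) = C(15,1)×p^1×(1-p)^14
= 15 × 1/8 × 678223072849/4398046511104 = 10173346092735/35184372088832

P(X=1) = 10173346092735/35184372088832 ≈ 28.91%


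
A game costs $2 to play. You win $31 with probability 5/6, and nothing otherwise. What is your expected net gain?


E[gain] = (31-2)×5/6 + (-2)×1/6
= 145/6 - 1/3 = 143/6

Expected net gain = $143/6 ≈ $23.83


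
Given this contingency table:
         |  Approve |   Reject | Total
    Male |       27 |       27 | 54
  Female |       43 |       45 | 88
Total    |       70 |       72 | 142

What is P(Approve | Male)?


P(Approve | Male) = 27/(27+27) = 27/54 = 1/2

P(Approve|Male) = 1/2 ≈ 50.00%


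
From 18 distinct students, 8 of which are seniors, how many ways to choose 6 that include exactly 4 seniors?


Choose 4 of the 8 seniors and 2 of the other 10 students:
C(8,4)×C(10,2) = 70×45 = 3150

3150


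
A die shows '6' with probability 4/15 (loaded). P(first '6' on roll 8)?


Geometric: P(X=8) = (1-p)^(k-1)×p = (11/15)^7×4/15 = 77948684/2562890625

P(X=8) = 77948684/2562890625 ≈ 3.04%


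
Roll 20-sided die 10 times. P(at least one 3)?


P(no 3)^10 = (19/20)^10 = 6131066257801/10240000000000
P(≥1) = 1 - 6131066257801/10240000000000 = 4108933742199/10240000000000

P = 4108933742199/10240000000000 ≈ 40.13%


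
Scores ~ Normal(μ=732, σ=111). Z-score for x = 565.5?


z = (x - μ)/σ = (565.5 - 732)/111 = -1.5

z = -1.5


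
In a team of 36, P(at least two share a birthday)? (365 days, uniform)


P(all different) = Π(365-i)/365 for i=0..35
= 0.167818
P(match) = 1 - 0.167818 = 0.832182

P ≈ 0.8322 ≈ 83.22%


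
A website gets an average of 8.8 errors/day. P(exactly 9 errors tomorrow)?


Poisson(λ=8.8): P(X=9) = e^(-λ)×λ^k/k!
= e^(-8.8) × 8.8^9 / 9!
≈ 0.0001507330751 × 316478381.829 / 362880 ≈ 0.131459

P(X=9) ≈ 0.131459 ≈ 13.15%


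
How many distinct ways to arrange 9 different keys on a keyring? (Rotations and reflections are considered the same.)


Free circular arrangements: rotations and reflections both identified.
(n-1)!/2 = 8!/2 = 40320/2 = 20160

20160


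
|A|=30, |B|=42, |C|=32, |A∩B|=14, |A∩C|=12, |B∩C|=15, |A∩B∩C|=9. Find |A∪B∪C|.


|A∪B∪C| = 30+42+32-14-12-15+9 = 72

|A∪B∪C| = 72


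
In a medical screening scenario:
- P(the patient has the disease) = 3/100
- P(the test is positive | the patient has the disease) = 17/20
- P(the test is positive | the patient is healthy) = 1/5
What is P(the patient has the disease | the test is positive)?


Using Bayes' theorem:
P(A|B) = P(B|A)·P(A) / P(B)

P(the test is positive) = 17/20 × 3/100 + 1/5 × 97/100
= 51/2000 + 97/500 = 439/2000

P(the patient has the disease|the test is positive) = (51/2000) / (439/2000) = 51/439

P(the patient has the disease|the test is positive) = 51/439 ≈ 11.62%


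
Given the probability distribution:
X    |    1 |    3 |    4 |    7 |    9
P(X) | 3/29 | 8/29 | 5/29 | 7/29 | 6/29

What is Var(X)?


E[X] = 150/29
E[X²] = 984/29
Var(X) = E[X²] - (E[X])² = 984/29 - 22500/841 = 6036/841

Var(X) = 6036/841 ≈ 7.1772


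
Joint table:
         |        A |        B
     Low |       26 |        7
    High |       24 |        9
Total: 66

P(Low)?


P(Low) = (26+7)/66 = 33/66 = 1/2

P(Low) = 1/2 ≈ 50.00%


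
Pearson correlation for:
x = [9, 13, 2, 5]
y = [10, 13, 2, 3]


n=4, Σx=29, Σy=28, Σxy=278, Σx²=279, Σy²=282
r = (4×278 - 29×28)/√((4×279 - 29²)(4×282 - 28²))
= 300/√(275×344) = 300/√94600 ≈ 300/307.5711 ≈ 0.9754

r ≈ 0.9754


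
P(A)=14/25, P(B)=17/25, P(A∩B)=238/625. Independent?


P(A)×P(B) = 238/625
P(A∩B) = 238/625
Equal ✓ → Independent

Yes, independent


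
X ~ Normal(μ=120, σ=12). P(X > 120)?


z = (120-120)/12 = 0.0
P(X > 120) = 1 - P(Z ≤ 0.0) = 1 - 0.5000 = 0.5000

P(X > 120) ≈ 0.5000


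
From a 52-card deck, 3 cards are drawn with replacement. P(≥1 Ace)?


P(not a Ace) = 48/52 = 12/13
P(none in 3 draws) = (12/13)^3 = 1728/2197
P(≥1 Ace) = 1 - 1728/2197 = 469/2197

P = 469/2197 ≈ 21.35%


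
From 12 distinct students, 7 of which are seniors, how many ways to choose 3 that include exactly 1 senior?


Choose 1 of the 7 seniors and 2 of the other 5 students:
C(7,1)×C(5,2) = 7×10 = 70

70


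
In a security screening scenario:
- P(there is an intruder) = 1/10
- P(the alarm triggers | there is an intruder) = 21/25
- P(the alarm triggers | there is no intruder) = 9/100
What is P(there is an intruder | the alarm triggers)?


Using Bayes' theorem:
P(A|B) = P(B|A)·P(A) / P(B)

P(the alarm triggers) = 21/25 × 1/10 + 9/100 × 9/10
= 21/250 + 81/1000 = 33/200

P(there is an intruder|the alarm triggers) = (21/250) / (33/200) = 28/55

P(there is an intruder|the alarm triggers) = 28/55 ≈ 50.91%


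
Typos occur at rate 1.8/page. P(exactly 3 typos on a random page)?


Poisson(λ=1.8): P(X=3) = e^(-λ)×λ^k/k!
= e^(-1.8) × 1.8^3 / 3!
≈ 0.1652988882 × 5.832 / 6 ≈ 0.160671

P(X=3) ≈ 0.160671 ≈ 16.07%


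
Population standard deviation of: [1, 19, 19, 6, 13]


Mean = 58/5
  (1-58/5)²=2809/25
  (19-58/5)²=1369/25
  (19-58/5)²=1369/25
  (6-58/5)²=784/25
  (13-58/5)²=49/25
Σ(x-μ)² = 1276/5
σ² = (1276/5)/5 = 1276/25

σ = √(1276/25) ≈ 7.1442


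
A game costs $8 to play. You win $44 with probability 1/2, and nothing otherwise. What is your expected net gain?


E[gain] = (44-8)×1/2 + (-8)×1/2
= 18 - 4 = 14

Expected net gain = $14 ≈ $14.00


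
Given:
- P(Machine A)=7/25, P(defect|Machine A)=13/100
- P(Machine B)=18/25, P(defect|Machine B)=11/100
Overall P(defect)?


P(B) = Σ P(B|Aᵢ)×P(Aᵢ)
  13/100×7/25 = 91/2500
  11/100×18/25 = 99/1250
Sum = 289/2500

P(defect) = 289/2500 ≈ 11.56%


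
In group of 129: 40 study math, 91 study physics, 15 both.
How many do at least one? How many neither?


|A∪B| = 40+91-15 = 116
Neither = 129-116 = 13

At least one: 116; Neither: 13


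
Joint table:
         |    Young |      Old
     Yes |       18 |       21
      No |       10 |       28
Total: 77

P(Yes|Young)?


P(Yes|Young) = 18/(18+10) = 18/28 = 9/14

P = 9/14 ≈ 64.29%


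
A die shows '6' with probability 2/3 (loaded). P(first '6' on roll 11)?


Geometric: P(X=11) = (1-p)^(k-1)×p = (1/3)^10×2/3 = 2/177147

P(X=11) = 2/177147 ≈ 0.00%


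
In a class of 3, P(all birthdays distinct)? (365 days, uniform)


P(all different) = Π(365-i)/365 for i=0..2
= (365/365)×(364/365)×...×(363/365)
= 0.991796

P ≈ 0.9918 ≈ 99.18%


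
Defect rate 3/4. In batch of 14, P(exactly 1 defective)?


Binomial: P(X=1) = C(14,1)×p^1×(1-p)^13
= 14 × 3/4 × 1/67108864 = 21/134217728

P(X=1) = 21/134217728 ≈ 0.00%


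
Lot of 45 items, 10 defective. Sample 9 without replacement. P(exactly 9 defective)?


Hypergeometric: C(10,9)×C(35,0)/C(45,9)
= 10×1/886163135 = 2/177232627

P(X=9) = 2/177232627 ≈ 0.00%


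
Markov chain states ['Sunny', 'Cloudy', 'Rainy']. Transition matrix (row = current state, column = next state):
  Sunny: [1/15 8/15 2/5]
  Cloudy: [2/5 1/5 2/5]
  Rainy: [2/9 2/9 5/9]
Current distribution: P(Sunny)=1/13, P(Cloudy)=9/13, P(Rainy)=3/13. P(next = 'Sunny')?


P(next=Sunny) = Σᵢ P(now=i)×P(i→Sunny)
= 1/13×1/15 + 9/13×2/5 + 3/13×2/9
= 1/195 + 18/65 + 2/39 = 1/3

P = 1/3 ≈ 0.3333


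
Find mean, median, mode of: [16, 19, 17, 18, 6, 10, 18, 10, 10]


Sorted: [6, 10, 10, 10, 16, 17, 18, 18, 19]
Mean = 124/9
Median = 16
Freq: {16: 1, 19: 1, 17: 1, 18: 2, 6: 1, 10: 3}
Mode: [10]

Mean=124/9, Median=16, Mode=10


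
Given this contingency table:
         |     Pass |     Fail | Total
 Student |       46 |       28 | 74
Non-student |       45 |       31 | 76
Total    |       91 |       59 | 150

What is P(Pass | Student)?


P(Pass | Student) = 46/(46+28) = 46/74 = 23/37

P(Pass|Student) = 23/37 ≈ 62.16%


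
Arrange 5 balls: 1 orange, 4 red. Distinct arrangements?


5!/(1!×4!) = 5

5


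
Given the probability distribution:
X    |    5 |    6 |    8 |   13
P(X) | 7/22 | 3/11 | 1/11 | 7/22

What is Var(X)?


E[X] = 89/11
E[X²] = 851/11
Var(X) = E[X²] - (E[X])² = 851/11 - 7921/121 = 1440/121

Var(X) = 1440/121 ≈ 11.9008


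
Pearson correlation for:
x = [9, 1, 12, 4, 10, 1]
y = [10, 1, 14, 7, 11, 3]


n=6, Σx=37, Σy=46, Σxy=400, Σx²=343, Σy²=476
r = (6×400 - 37×46)/√((6×343 - 37²)(6×476 - 46²))
= 698/√(689×740) = 698/√509860 ≈ 698/714.0448 ≈ 0.9775

r ≈ 0.9775


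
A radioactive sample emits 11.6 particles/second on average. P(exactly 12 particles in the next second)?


Poisson(λ=11.6): P(X=12) = e^(-λ)×λ^k/k!
= e^(-11.6) × 11.6^12 / 12!
≈ 9.166087736e-06 × 5.93602704183e+12 / 479001600 ≈ 0.113591

P(X=12) ≈ 0.113591 ≈ 11.36%


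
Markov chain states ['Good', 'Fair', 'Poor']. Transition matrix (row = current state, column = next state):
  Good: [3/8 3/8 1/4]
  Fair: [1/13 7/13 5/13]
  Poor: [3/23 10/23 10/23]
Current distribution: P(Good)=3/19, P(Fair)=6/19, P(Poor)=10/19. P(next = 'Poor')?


P(next=Poor) = Σᵢ P(now=i)×P(i→Poor)
= 3/19×1/4 + 6/19×5/13 + 10/19×10/23
= 3/76 + 30/247 + 100/437 = 8857/22724

P = 8857/22724 ≈ 0.3898


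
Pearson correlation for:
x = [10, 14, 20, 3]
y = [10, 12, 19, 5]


n=4, Σx=47, Σy=46, Σxy=663, Σx²=705, Σy²=630
r = (4×663 - 47×46)/√((4×705 - 47²)(4×630 - 46²))
= 490/√(611×404) = 490/√246844 ≈ 490/496.8340 ≈ 0.9862

r ≈ 0.9862


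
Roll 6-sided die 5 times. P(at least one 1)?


P(no 1)^5 = (5/6)^5 = 3125/7776
P(≥1) = 1 - 3125/7776 = 4651/7776

P = 4651/7776 ≈ 59.81%


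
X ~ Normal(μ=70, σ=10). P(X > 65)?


z = (65-70)/10 = -0.5
P(X > 65) = 1 - P(Z ≤ -0.5) = 1 - 0.3085 = 0.6915

P(X > 65) ≈ 0.6915


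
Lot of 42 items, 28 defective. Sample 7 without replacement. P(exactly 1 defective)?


Hypergeometric: C(28,1)×C(14,6)/C(42,7)
= 28×3003/26978328 = 539/172938

P(X=1) = 539/172938 ≈ 0.31%


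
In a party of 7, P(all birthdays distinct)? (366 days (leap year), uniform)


P(all different) = Π(366-i)/366 for i=0..6
= (366/366)×(365/366)×...×(360/366)
= 0.943914

P ≈ 0.9439 ≈ 94.39%


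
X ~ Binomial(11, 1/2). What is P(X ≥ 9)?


P(X ≥ 9) = Σ P(X=i) for i=9..11
P(X=9) = 55/2048
P(X=10) = 11/2048
P(X=11) = 1/2048
Sum = 67/2048

P(X ≥ 9) = 67/2048 ≈ 3.27%


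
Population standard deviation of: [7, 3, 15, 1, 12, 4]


Mean = 42/6 = 7
  (7-7)²=0
  (3-7)²=16
  (15-7)²=64
  (1-7)²=36
  (12-7)²=25
  (4-7)²=9
Σ(x-μ)² = 150
σ² = 150/6 = 25

σ = √(25) ≈ 5.0000


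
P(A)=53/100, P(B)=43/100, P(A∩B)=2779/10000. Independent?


P(A)×P(B) = 2279/10000
P(A∩B) = 2779/10000
Not equal → NOT independent

No, not independent


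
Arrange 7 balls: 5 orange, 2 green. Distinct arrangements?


7!/(5!×2!) = 21

21


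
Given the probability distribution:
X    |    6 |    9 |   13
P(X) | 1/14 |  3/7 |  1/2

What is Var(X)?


E[X] = 151/14
E[X²] = 1705/14
Var(X) = E[X²] - (E[X])² = 1705/14 - 22801/196 = 1069/196

Var(X) = 1069/196 ≈ 5.4541


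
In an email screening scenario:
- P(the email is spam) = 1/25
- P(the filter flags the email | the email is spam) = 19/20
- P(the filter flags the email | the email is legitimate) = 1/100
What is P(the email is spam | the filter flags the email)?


Using Bayes' theorem:
P(A|B) = P(B|A)·P(A) / P(B)

P(the filter flags the email) = 19/20 × 1/25 + 1/100 × 24/25
= 19/500 + 6/625 = 119/2500

P(the email is spam|the filter flags the email) = (19/500) / (119/2500) = 95/119

P(the email is spam|the filter flags the email) = 95/119 ≈ 79.83%


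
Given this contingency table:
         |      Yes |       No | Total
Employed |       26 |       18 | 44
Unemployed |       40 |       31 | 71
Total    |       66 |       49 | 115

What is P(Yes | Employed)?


P(Yes | Employed) = 26/(26+18) = 26/44 = 13/22

P(Yes|Employed) = 13/22 ≈ 59.09%


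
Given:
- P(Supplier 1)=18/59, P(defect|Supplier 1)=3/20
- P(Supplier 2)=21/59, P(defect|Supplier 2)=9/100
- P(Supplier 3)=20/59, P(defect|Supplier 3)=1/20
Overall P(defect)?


P(B) = Σ P(B|Aᵢ)×P(Aᵢ)
  3/20×18/59 = 27/590
  9/100×21/59 = 189/5900
  1/20×20/59 = 1/59
Sum = 559/5900

P(defect) = 559/5900 ≈ 9.47%


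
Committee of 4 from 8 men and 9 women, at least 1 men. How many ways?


Count by #men:
  1M,3W: C(8,1)×C(9,3)=672
  2M,2W: C(8,2)×C(9,2)=1008
  3M,1W: C(8,3)×C(9,1)=504
  4M,0W: C(8,4)×C(9,0)=70
Total = 2254

2254


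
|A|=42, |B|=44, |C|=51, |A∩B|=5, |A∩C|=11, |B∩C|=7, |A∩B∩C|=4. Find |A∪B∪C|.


|A∪B∪C| = 42+44+51-5-11-7+4 = 118

|A∪B∪C| = 118


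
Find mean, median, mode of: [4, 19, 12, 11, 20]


Sorted: [4, 11, 12, 19, 20]
Mean = 66/5
Median = 12
Freq: {4: 1, 19: 1, 12: 1, 11: 1, 20: 1}
Mode: No mode

Mean=66/5, Median=12, Mode=No mode


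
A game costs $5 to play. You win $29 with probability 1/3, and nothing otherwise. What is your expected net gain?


E[gain] = (29-5)×1/3 + (-5)×2/3
= 8 - 10/3 = 14/3

Expected net gain = $14/3 ≈ $4.67


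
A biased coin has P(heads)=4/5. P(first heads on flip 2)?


Geometric: P(X=2) = (1-p)^(k-1)×p = (1/5)^1×4/5 = 4/25

P(X=2) = 4/25 ≈ 16.00%


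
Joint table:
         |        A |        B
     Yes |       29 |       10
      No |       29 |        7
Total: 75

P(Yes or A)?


P(Yes∨A) = P(Yes) + P(A) - P(Yes∧A)
= (39 + 58 - 29)/75 = 68/75

P = 68/75 ≈ 90.67%


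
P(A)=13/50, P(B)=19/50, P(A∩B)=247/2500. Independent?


P(A)×P(B) = 247/2500
P(A∩B) = 247/2500
Equal ✓ → Independent

Yes, independent


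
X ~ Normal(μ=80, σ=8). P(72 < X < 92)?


z₁=(72-80)/8=-1.0, z₂=(92-80)/8=1.5
P = Φ(1.5) - Φ(-1.0) = 0.933193 - 0.158655 = 0.774538 ≈ 0.7745

P(72 < X < 92) ≈ 0.7745


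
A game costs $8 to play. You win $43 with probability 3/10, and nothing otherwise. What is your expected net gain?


E[gain] = (43-8)×3/10 + (-8)×7/10
= 21/2 - 28/5 = 49/10

Expected net gain = $49/10 ≈ $4.90


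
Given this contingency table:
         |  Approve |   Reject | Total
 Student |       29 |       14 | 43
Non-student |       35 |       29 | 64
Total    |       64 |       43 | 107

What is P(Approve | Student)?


P(Approve | Student) = 29/(29+14) = 29/43

P(Approve|Student) = 29/43 ≈ 67.44%


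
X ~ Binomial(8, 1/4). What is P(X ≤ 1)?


P(X ≤ 1) = Σ P(X=i) for i=0..1
P(X=0) = 6561/65536
P(X=1) = 2187/8192
Sum = 24057/65536

P(X ≤ 1) = 24057/65536 ≈ 36.71%


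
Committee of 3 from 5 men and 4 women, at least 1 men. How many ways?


Count by #men:
  1M,2W: C(5,1)×C(4,2)=30
  2M,1W: C(5,2)×C(4,1)=40
  3M,0W: C(5,3)×C(4,0)=10
Total = 80

80


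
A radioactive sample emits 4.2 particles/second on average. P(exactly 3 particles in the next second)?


Poisson(λ=4.2): P(X=3) = e^(-λ)×λ^k/k!
= e^(-4.2) × 4.2^3 / 3!
≈ 0.01499557682 × 74.088 / 6 ≈ 0.185165

P(X=3) ≈ 0.185165 ≈ 18.52%


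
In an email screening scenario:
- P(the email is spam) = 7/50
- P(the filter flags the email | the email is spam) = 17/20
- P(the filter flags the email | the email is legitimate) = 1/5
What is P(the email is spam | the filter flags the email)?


Using Bayes' theorem:
P(A|B) = P(B|A)·P(A) / P(B)

P(the filter flags the email) = 17/20 × 7/50 + 1/5 × 43/50
= 119/1000 + 43/250 = 291/1000

P(the email is spam|the filter flags the email) = (119/1000) / (291/1000) = 119/291

P(the email is spam|the filter flags the email) = 119/291 ≈ 40.89%


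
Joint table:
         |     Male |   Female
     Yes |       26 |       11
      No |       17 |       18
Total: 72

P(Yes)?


P(Yes) = (26+11)/72 = 37/72

P(Yes) = 37/72 ≈ 51.39%


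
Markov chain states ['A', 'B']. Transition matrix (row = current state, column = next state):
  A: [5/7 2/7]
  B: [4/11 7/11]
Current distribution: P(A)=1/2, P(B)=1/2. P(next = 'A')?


P(next=A) = Σᵢ P(now=i)×P(i→A)
= 1/2×5/7 + 1/2×4/11
= 5/14 + 2/11 = 83/154

P = 83/154 ≈ 0.5390


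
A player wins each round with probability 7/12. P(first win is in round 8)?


Geometric: P(X=8) = (1-p)^(k-1)×p = (5/12)^7×7/12 = 546875/429981696

P(X=8) = 546875/429981696 ≈ 0.13%


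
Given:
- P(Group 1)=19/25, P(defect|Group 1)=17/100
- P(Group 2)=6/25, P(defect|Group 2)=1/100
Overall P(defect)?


P(B) = Σ P(B|Aᵢ)×P(Aᵢ)
  17/100×19/25 = 323/2500
  1/100×6/25 = 3/1250
Sum = 329/2500

P(defect) = 329/2500 ≈ 13.16%


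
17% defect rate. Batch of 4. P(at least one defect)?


P(all good) = (83/100)^4 = 47458321/100000000
P(≥1 defect) = 52541679/100000000

P = 52541679/100000000 ≈ 52.54%


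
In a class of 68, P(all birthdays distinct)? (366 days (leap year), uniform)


P(all different) = Π(366-i)/366 for i=0..67
= (366/366)×(365/366)×...×(299/366)
= 0.001299

P ≈ 0.0013 ≈ 0.13%


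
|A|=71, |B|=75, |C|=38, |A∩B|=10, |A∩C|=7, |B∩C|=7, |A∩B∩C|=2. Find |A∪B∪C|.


|A∪B∪C| = 71+75+38-10-7-7+2 = 162

|A∪B∪C| = 162


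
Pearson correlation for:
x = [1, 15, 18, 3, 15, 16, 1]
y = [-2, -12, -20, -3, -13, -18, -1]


n=7, Σx=69, Σy=-69, Σxy=-1035, Σx²=1041, Σy²=1051
r = (7×(-1035) - 69×(-69))/√((7×1041 - 69²)(7×1051 - (-69)²))
= -2484/√(2526×2596) = -2484/√6557496 ≈ -2484/2560.7608 ≈ -0.9700

r ≈ -0.9700


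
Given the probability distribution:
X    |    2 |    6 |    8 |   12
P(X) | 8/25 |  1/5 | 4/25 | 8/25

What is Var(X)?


E[X] = 174/25
E[X²] = 324/5
Var(X) = E[X²] - (E[X])² = 324/5 - 30276/625 = 10224/625

Var(X) = 10224/625 ≈ 16.3584


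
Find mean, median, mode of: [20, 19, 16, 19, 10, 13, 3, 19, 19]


Sorted: [3, 10, 13, 16, 19, 19, 19, 19, 20]
Mean = 138/9 = 46/3
Median = 19
Freq: {20: 1, 19: 4, 16: 1, 10: 1, 13: 1, 3: 1}
Mode: [19]

Mean=46/3, Median=19, Mode=19


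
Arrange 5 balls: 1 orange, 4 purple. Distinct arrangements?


5!/(1!×4!) = 5

5


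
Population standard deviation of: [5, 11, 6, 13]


Mean = 35/4
  (5-35/4)²=225/16
  (11-35/4)²=81/16
  (6-35/4)²=121/16
  (13-35/4)²=289/16
Σ(x-μ)² = 179/4
σ² = (179/4)/4 = 179/16

σ = √(179/16) ≈ 3.3448


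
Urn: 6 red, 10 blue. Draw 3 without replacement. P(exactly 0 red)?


Hypergeometric: C(6,0)×C(10,3)/C(16,3)
= 1×120/560 = 3/14

P(X=0) = 3/14 ≈ 21.43%


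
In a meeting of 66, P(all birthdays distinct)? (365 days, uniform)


P(all different) = Π(365-i)/365 for i=0..65
= (365/365)×(364/365)×...×(300/365)
= 0.001904

P ≈ 0.0019 ≈ 0.19%


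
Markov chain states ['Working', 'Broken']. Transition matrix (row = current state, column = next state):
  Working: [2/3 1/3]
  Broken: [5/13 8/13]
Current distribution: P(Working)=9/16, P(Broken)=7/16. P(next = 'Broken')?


P(next=Broken) = Σᵢ P(now=i)×P(i→Broken)
= 9/16×1/3 + 7/16×8/13
= 3/16 + 7/26 = 95/208

P = 95/208 ≈ 0.4567


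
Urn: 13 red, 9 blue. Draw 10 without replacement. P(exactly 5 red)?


Hypergeometric: C(13,5)×C(9,5)/C(22,10)
= 1287×126/646646 = 81/323

P(X=5) = 81/323 ≈ 25.08%


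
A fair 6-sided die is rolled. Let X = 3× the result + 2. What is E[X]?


E[die] = (1+6)/2 = 7/2
E[X] = 3×7/2 + 2 = 25/2

E[X] = 25/2


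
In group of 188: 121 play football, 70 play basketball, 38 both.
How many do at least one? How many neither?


|A∪B| = 121+70-38 = 153
Neither = 188-153 = 35

At least one: 153; Neither: 35


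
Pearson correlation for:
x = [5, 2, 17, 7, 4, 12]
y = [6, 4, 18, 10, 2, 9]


n=6, Σx=47, Σy=49, Σxy=530, Σx²=527, Σy²=561
r = (6×530 - 47×49)/√((6×527 - 47²)(6×561 - 49²))
= 877/√(953×965) = 877/√919645 ≈ 877/958.9812 ≈ 0.9145

r ≈ 0.9145


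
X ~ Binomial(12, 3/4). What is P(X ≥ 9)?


P(X ≥ 9) = Σ P(X=i) for i=9..12
P(X=9) = 1082565/4194304
P(X=10) = 1948617/8388608
P(X=11) = 531441/4194304
P(X=12) = 531441/16777216
Sum = 10884699/16777216

P(X ≥ 9) = 10884699/16777216 ≈ 64.88%


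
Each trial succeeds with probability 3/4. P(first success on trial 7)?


Geometric: P(X=7) = (1-p)^(k-1)×p = (1/4)^6×3/4 = 3/16384

P(X=7) = 3/16384 ≈ 0.02%


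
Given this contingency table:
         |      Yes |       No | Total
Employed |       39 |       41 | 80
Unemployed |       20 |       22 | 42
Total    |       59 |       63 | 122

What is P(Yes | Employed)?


P(Yes | Employed) = 39/(39+41) = 39/80

P(Yes|Employed) = 39/80 ≈ 48.75%


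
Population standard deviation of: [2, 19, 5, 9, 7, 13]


Mean = 55/6
  (2-55/6)²=1849/36
  (19-55/6)²=3481/36
  (5-55/6)²=625/36
  (9-55/6)²=1/36
  (7-55/6)²=169/36
  (13-55/6)²=529/36
Σ(x-μ)² = 1109/6
σ² = (1109/6)/6 = 1109/36

σ = √(1109/36) ≈ 5.5503


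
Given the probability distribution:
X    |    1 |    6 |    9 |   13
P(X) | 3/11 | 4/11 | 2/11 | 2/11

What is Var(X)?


E[X] = 71/11
E[X²] = 647/11
Var(X) = E[X²] - (E[X])² = 647/11 - 5041/121 = 2076/121

Var(X) = 2076/121 ≈ 17.1570


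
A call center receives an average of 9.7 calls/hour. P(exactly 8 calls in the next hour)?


Poisson(λ=9.7): P(X=8) = e^(-λ)×λ^k/k!
= e^(-9.7) × 9.7^8 / 8!
≈ 6.128349505e-05 × 78374335.9438 / 40320 ≈ 0.119123

P(X=8) ≈ 0.119123 ≈ 11.91%


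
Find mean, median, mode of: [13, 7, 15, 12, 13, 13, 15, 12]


Sorted: [7, 12, 12, 13, 13, 13, 15, 15]
Mean = 100/8 = 25/2
Median = 13
Freq: {13: 3, 7: 1, 15: 2, 12: 2}
Mode: [13]

Mean=25/2, Median=13, Mode=13


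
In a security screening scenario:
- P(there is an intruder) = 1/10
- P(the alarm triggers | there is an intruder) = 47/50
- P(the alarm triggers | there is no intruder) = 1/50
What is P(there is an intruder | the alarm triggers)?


Using Bayes' theorem:
P(A|B) = P(B|A)·P(A) / P(B)

P(the alarm triggers) = 47/50 × 1/10 + 1/50 × 9/10
= 47/500 + 9/500 = 14/125

P(there is an intruder|the alarm triggers) = (47/500) / (14/125) = 47/56

P(there is an intruder|the alarm triggers) = 47/56 ≈ 83.93%


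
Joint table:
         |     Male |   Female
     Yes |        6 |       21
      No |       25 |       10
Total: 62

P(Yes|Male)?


P(Yes|Male) = 6/(6+25) = 6/31

P = 6/31 ≈ 19.35%


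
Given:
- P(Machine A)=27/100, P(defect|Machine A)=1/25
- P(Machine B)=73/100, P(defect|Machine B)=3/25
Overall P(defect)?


P(B) = Σ P(B|Aᵢ)×P(Aᵢ)
  1/25×27/100 = 27/2500
  3/25×73/100 = 219/2500
Sum = 123/1250

P(defect) = 123/1250 ≈ 9.84%


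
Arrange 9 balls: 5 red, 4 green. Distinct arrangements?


9!/(5!×4!) = 126

126


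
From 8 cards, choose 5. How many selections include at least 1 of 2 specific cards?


Complement: C(8,5) - C(6,5) = 56 - 6 = 50

50


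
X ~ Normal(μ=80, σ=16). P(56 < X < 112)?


z₁=(56-80)/16=-1.5, z₂=(112-80)/16=2.0
P = Φ(2.0) - Φ(-1.5) = 0.977250 - 0.066807 = 0.910443 ≈ 0.9104

P(56 < X < 112) ≈ 0.9104


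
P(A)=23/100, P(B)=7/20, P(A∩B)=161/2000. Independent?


P(A)×P(B) = 161/2000
P(A∩B) = 161/2000
Equal ✓ → Independent

Yes, independent


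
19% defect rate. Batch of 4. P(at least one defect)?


P(all good) = (81/100)^4 = 43046721/100000000
P(≥1 defect) = 56953279/100000000

P = 56953279/100000000 ≈ 56.95%


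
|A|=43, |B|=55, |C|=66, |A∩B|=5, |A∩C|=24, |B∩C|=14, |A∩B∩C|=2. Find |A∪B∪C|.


|A∪B∪C| = 43+55+66-5-24-14+2 = 123

|A∪B∪C| = 123


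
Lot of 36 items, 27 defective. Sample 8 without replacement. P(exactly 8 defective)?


Hypergeometric: C(27,8)×C(9,0)/C(36,8)
= 2220075×1/30260340 = 4485/61132

P(X=8) = 4485/61132 ≈ 7.34%


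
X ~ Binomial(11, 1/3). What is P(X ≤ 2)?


P(X ≤ 2) = Σ P(X=i) for i=0..2
P(X=0) = 2048/177147
P(X=1) = 11264/177147
P(X=2) = 28160/177147
Sum = 512/2187

P(X ≤ 2) = 512/2187 ≈ 23.41%


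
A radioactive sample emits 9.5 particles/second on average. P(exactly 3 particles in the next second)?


Poisson(λ=9.5): P(X=3) = e^(-λ)×λ^k/k!
= e^(-9.5) × 9.5^3 / 3!
≈ 7.485182989e-05 × 857.375 / 6 ≈ 0.010696

P(X=3) ≈ 0.010696 ≈ 1.07%


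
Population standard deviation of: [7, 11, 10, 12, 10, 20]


Mean = 70/6 = 35/3
  (7-35/3)²=196/9
  (11-35/3)²=4/9
  (10-35/3)²=25/9
  (12-35/3)²=1/9
  (10-35/3)²=25/9
  (20-35/3)²=625/9
Σ(x-μ)² = 292/3
σ² = (292/3)/6 = 146/9

σ = √(146/9) ≈ 4.0277


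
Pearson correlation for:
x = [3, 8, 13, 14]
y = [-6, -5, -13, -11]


n=4, Σx=38, Σy=-35, Σxy=-381, Σx²=438, Σy²=351
r = (4×(-381) - 38×(-35))/√((4×438 - 38²)(4×351 - (-35)²))
= -194/√(308×179) = -194/√55132 ≈ -194/234.8020 ≈ -0.8262

r ≈ -0.8262


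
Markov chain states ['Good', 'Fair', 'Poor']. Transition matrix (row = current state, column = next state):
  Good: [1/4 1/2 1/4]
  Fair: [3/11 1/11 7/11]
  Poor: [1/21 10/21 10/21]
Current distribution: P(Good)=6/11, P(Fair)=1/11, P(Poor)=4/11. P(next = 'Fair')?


P(next=Fair) = Σᵢ P(now=i)×P(i→Fair)
= 6/11×1/2 + 1/11×1/11 + 4/11×10/21
= 3/11 + 1/121 + 40/231 = 1154/2541

P = 1154/2541 ≈ 0.4542


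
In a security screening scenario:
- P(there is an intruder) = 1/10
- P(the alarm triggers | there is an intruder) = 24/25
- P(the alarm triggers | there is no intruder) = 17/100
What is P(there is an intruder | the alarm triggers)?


Using Bayes' theorem:
P(A|B) = P(B|A)·P(A) / P(B)

P(the alarm triggers) = 24/25 × 1/10 + 17/100 × 9/10
= 12/125 + 153/1000 = 249/1000

P(there is an intruder|the alarm triggers) = (12/125) / (249/1000) = 32/83

P(there is an intruder|the alarm triggers) = 32/83 ≈ 38.55%


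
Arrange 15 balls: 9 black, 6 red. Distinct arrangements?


15!/(9!×6!) = 5005

5005


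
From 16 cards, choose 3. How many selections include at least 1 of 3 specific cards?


Complement: C(16,3) - C(13,3) = 560 - 286 = 274

274


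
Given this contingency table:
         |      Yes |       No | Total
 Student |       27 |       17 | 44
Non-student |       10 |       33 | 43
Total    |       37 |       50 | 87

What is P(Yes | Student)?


P(Yes | Student) = 27/(27+17) = 27/44

P(Yes|Student) = 27/44 ≈ 61.36%


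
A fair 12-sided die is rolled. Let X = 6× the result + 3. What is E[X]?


E[die] = (1+12)/2 = 13/2
E[X] = 6×13/2 + 3 = 42

E[X] = 42


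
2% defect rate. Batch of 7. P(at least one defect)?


P(all good) = (49/50)^7 = 678223072849/781250000000
P(≥1 defect) = 103026927151/781250000000

P = 103026927151/781250000000 ≈ 13.19%


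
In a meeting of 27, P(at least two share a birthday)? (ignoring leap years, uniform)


P(all different) = Π(365-i)/365 for i=0..26
= 0.373141
P(match) = 1 - 0.373141 = 0.626859

P ≈ 0.6269 ≈ 62.69%


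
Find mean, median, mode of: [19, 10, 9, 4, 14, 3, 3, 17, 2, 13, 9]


Sorted: [2, 3, 3, 4, 9, 9, 10, 13, 14, 17, 19]
Mean = 103/11
Median = 9
Freq: {19: 1, 10: 1, 9: 2, 4: 1, 14: 1, 3: 2, 17: 1, 2: 1, 13: 1}
Mode: [3, 9]

Mean=103/11, Median=9, Mode=[3, 9]


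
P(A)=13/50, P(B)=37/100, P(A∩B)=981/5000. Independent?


P(A)×P(B) = 481/5000
P(A∩B) = 981/5000
Not equal → NOT independent

No, not independent


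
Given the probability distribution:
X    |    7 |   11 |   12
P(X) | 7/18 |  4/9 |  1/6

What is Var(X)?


E[X] = 173/18
E[X²] = 581/6
Var(X) = E[X²] - (E[X])² = 581/6 - 29929/324 = 1445/324

Var(X) = 1445/324 ≈ 4.4599


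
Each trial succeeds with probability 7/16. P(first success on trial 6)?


Geometric: P(X=6) = (1-p)^(k-1)×p = (9/16)^5×7/16 = 413343/16777216

P(X=6) = 413343/16777216 ≈ 2.46%


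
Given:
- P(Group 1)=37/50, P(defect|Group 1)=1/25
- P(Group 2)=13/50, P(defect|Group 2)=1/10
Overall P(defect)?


P(B) = Σ P(B|Aᵢ)×P(Aᵢ)
  1/25×37/50 = 37/1250
  1/10×13/50 = 13/500
Sum = 139/2500

P(defect) = 139/2500 ≈ 5.56%


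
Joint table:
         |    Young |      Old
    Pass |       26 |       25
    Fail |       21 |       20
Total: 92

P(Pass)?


P(Pass) = (26+25)/92 = 51/92

P(Pass) = 51/92 ≈ 55.43%


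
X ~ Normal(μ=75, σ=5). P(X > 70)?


z = (70-75)/5 = -1.0
P(X > 70) = 1 - P(Z ≤ -1.0) = 1 - 0.1587 = 0.8413

P(X > 70) ≈ 0.8413


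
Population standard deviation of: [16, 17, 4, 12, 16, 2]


Mean = 67/6
  (16-67/6)²=841/36
  (17-67/6)²=1225/36
  (4-67/6)²=1849/36
  (12-67/6)²=25/36
  (16-67/6)²=841/36
  (2-67/6)²=3025/36
Σ(x-μ)² = 1301/6
σ² = (1301/6)/6 = 1301/36

σ = √(1301/36) ≈ 6.0116


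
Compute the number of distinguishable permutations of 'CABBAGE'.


Letters: 7, freq: {'C': 1, 'A': 2, 'B': 2, 'G': 1, 'E': 1}
7!/(1!×2!×2!×1!×1!) = 5040/4 = 1260

1260


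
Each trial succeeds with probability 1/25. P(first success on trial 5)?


Geometric: P(X=5) = (1-p)^(k-1)×p = (24/25)^4×1/25 = 331776/9765625

P(X=5) = 331776/9765625 ≈ 3.40%


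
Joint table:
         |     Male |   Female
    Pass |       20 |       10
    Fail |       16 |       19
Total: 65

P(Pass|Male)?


P(Pass|Male) = 20/(20+16) = 20/36 = 5/9

P = 5/9 ≈ 55.56%


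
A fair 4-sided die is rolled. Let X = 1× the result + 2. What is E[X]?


E[die] = (1+4)/2 = 5/2
E[X] = 1×5/2 + 2 = 9/2

E[X] = 9/2


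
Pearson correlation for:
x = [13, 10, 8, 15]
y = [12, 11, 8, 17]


n=4, Σx=46, Σy=48, Σxy=585, Σx²=558, Σy²=618
r = (4×585 - 46×48)/√((4×558 - 46²)(4×618 - 48²))
= 132/√(116×168) = 132/√19488 ≈ 132/139.5994 ≈ 0.9456

r ≈ 0.9456


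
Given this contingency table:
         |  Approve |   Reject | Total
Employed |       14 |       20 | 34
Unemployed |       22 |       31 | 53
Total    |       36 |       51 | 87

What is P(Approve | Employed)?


P(Approve | Employed) = 14/(14+20) = 14/34 = 7/17

P(Approve|Employed) = 7/17 ≈ 41.18%


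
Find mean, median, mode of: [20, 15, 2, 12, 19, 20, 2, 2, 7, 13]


Sorted: [2, 2, 2, 7, 12, 13, 15, 19, 20, 20]
Mean = 112/10 = 56/5
Median = 25/2
Freq: {20: 2, 15: 1, 2: 3, 12: 1, 19: 1, 7: 1, 13: 1}
Mode: [2]

Mean=56/5, Median=25/2, Mode=2


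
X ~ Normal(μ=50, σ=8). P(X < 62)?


z = (62-50)/8 = 1.5
P(Z < 1.5) = 0.9332

P(X < 62) ≈ 0.9332


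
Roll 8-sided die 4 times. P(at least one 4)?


P(no 4)^4 = (7/8)^4 = 2401/4096
P(≥1) = 1 - 2401/4096 = 1695/4096

P = 1695/4096 ≈ 41.38%


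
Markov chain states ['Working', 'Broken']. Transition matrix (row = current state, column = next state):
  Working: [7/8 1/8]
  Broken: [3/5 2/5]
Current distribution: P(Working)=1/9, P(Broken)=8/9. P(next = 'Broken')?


P(next=Broken) = Σᵢ P(now=i)×P(i→Broken)
= 1/9×1/8 + 8/9×2/5
= 1/72 + 16/45 = 133/360

P = 133/360 ≈ 0.3694


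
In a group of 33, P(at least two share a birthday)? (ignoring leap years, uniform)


P(all different) = Π(365-i)/365 for i=0..32
= 0.225028
P(match) = 1 - 0.225028 = 0.774972

P ≈ 0.7750 ≈ 77.50%


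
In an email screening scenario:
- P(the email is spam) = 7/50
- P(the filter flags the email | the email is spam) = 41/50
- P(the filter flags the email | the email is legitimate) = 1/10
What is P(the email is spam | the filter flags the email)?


Using Bayes' theorem:
P(A|B) = P(B|A)·P(A) / P(B)

P(the filter flags the email) = 41/50 × 7/50 + 1/10 × 43/50
= 287/2500 + 43/500 = 251/1250

P(the email is spam|the filter flags the email) = (287/2500) / (251/1250) = 287/502

P(the email is spam|the filter flags the email) = 287/502 ≈ 57.17%


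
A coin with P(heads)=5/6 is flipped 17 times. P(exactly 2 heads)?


Binomial: P(X=2) = C(17,2)×p^2×(1-p)^15
= 136 × 25/36 × 1/470184984576 = 425/2115832430592

P(X=2) = 425/2115832430592 ≈ 0.00%


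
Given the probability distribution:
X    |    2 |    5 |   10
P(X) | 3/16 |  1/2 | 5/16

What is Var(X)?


E[X] = 6
E[X²] = 89/2
Var(X) = E[X²] - (E[X])² = 89/2 - 36 = 17/2

Var(X) = 17/2 ≈ 8.5000


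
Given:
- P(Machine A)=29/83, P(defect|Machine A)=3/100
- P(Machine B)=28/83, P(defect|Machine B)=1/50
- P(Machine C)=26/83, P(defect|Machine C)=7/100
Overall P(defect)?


P(B) = Σ P(B|Aᵢ)×P(Aᵢ)
  3/100×29/83 = 87/8300
  1/50×28/83 = 14/2075
  7/100×26/83 = 91/4150
Sum = 13/332

P(defect) = 13/332 ≈ 3.92%
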